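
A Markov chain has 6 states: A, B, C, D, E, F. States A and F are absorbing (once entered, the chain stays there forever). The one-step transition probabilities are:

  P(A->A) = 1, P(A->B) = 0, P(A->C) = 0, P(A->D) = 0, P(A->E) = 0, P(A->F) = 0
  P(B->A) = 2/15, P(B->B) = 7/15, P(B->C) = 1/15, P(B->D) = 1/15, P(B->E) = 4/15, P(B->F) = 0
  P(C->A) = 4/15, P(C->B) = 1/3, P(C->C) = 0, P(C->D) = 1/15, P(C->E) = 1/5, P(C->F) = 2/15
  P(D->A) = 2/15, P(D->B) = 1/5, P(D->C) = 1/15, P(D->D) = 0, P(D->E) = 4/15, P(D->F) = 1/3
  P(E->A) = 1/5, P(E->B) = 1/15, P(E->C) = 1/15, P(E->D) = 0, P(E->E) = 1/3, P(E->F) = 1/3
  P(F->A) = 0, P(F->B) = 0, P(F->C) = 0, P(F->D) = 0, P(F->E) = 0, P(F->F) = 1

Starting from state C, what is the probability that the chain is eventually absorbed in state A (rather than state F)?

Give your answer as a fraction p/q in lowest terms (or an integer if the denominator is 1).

Answer: 8485/14917

Derivation:
Let a_i = P(absorbed in A | start in state i).
Boundary conditions: a_A = 1, a_F = 0.
For each transient state i, a_i = sum_j P(i->j) * a_j:
  a_B = 2/15*a_A + 7/15*a_B + 1/15*a_C + 1/15*a_D + 4/15*a_E + 0*a_F
  a_C = 4/15*a_A + 1/3*a_B + 0*a_C + 1/15*a_D + 1/5*a_E + 2/15*a_F
  a_D = 2/15*a_A + 1/5*a_B + 1/15*a_C + 0*a_D + 4/15*a_E + 1/3*a_F
  a_E = 1/5*a_A + 1/15*a_B + 1/15*a_C + 0*a_D + 1/3*a_E + 1/3*a_F

Substituting a_A = 1 and a_F = 0, rearrange to (I - Q) a = r where r[i] = P(i -> A):
  [8/15, -1/15, -1/15, -4/15] . (a_B, a_C, a_D, a_E) = 2/15
  [-1/3, 1, -1/15, -1/5] . (a_B, a_C, a_D, a_E) = 4/15
  [-1/5, -1/15, 1, -4/15] . (a_B, a_C, a_D, a_E) = 2/15
  [-1/15, -1/15, 0, 2/3] . (a_B, a_C, a_D, a_E) = 1/5

Solving yields:
  a_B = 1232/2131
  a_C = 8485/14917
  a_D = 847/2131
  a_E = 6186/14917

Starting state is C, so the absorption probability is a_C = 8485/14917.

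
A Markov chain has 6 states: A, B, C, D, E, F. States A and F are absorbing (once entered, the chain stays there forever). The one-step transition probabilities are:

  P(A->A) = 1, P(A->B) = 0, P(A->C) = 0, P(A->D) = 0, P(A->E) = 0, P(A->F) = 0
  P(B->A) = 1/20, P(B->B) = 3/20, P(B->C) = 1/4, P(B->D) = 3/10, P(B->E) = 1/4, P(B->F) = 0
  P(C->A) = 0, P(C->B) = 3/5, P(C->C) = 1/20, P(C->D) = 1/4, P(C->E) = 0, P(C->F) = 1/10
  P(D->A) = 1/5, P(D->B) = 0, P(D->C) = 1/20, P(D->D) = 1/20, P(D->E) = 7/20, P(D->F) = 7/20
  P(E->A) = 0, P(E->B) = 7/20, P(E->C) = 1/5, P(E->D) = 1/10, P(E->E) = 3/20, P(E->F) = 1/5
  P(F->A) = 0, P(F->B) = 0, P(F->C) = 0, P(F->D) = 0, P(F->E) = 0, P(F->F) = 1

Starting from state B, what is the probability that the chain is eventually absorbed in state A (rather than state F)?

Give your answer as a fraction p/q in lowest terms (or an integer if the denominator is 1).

Answer: 16258/50251

Derivation:
Let a_i = P(absorbed in A | start in state i).
Boundary conditions: a_A = 1, a_F = 0.
For each transient state i, a_i = sum_j P(i->j) * a_j:
  a_B = 1/20*a_A + 3/20*a_B + 1/4*a_C + 3/10*a_D + 1/4*a_E + 0*a_F
  a_C = 0*a_A + 3/5*a_B + 1/20*a_C + 1/4*a_D + 0*a_E + 1/10*a_F
  a_D = 1/5*a_A + 0*a_B + 1/20*a_C + 1/20*a_D + 7/20*a_E + 7/20*a_F
  a_E = 0*a_A + 7/20*a_B + 1/5*a_C + 1/10*a_D + 3/20*a_E + 1/5*a_F

Substituting a_A = 1 and a_F = 0, rearrange to (I - Q) a = r where r[i] = P(i -> A):
  [17/20, -1/4, -3/10, -1/4] . (a_B, a_C, a_D, a_E) = 1/20
  [-3/5, 19/20, -1/4, 0] . (a_B, a_C, a_D, a_E) = 0
  [0, -1/20, 19/20, -7/20] . (a_B, a_C, a_D, a_E) = 1/5
  [-7/20, -1/5, -1/10, 17/20] . (a_B, a_C, a_D, a_E) = 0

Solving yields:
  a_B = 16258/50251
  a_C = 14409/50251
  a_D = 15735/50251
  a_E = 11936/50251

Starting state is B, so the absorption probability is a_B = 16258/50251.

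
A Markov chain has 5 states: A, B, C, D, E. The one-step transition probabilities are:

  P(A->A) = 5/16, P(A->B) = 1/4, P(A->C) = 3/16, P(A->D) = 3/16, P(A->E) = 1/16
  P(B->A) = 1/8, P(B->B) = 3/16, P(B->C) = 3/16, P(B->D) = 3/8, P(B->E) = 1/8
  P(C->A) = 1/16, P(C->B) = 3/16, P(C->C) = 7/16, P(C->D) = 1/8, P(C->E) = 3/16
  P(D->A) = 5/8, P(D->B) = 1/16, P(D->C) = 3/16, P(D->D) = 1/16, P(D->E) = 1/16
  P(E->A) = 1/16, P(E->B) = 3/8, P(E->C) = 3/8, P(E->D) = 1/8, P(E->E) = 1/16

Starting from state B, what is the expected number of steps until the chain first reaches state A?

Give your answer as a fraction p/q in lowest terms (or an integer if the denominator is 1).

Answer: 2774/567

Derivation:
Let h_i = expected steps to first reach A from state i.
Boundary: h_A = 0.
First-step equations for the other states:
  h_B = 1 + 1/8*h_A + 3/16*h_B + 3/16*h_C + 3/8*h_D + 1/8*h_E
  h_C = 1 + 1/16*h_A + 3/16*h_B + 7/16*h_C + 1/8*h_D + 3/16*h_E
  h_D = 1 + 5/8*h_A + 1/16*h_B + 3/16*h_C + 1/16*h_D + 1/16*h_E
  h_E = 1 + 1/16*h_A + 3/8*h_B + 3/8*h_C + 1/8*h_D + 1/16*h_E

Substituting h_A = 0 and rearranging gives the linear system (I - Q) h = 1:
  [13/16, -3/16, -3/8, -1/8] . (h_B, h_C, h_D, h_E) = 1
  [-3/16, 9/16, -1/8, -3/16] . (h_B, h_C, h_D, h_E) = 1
  [-1/16, -3/16, 15/16, -1/16] . (h_B, h_C, h_D, h_E) = 1
  [-3/8, -3/8, -1/8, 15/16] . (h_B, h_C, h_D, h_E) = 1

Solving yields:
  h_B = 2774/567
  h_C = 3410/567
  h_D = 188/63
  h_E = 472/81

Starting state is B, so the expected hitting time is h_B = 2774/567.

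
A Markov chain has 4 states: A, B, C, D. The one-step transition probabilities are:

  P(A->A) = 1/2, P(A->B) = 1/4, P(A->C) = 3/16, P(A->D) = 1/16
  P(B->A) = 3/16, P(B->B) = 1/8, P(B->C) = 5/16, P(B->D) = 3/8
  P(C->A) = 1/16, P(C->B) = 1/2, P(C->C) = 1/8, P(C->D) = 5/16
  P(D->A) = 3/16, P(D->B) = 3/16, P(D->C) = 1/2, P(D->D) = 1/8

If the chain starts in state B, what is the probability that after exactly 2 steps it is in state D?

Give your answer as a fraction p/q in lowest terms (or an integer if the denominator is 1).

Answer: 13/64

Derivation:
Computing P^2 by repeated multiplication:
P^1 =
  A: [1/2, 1/4, 3/16, 1/16]
  B: [3/16, 1/8, 5/16, 3/8]
  C: [1/16, 1/2, 1/8, 5/16]
  D: [3/16, 3/16, 1/2, 1/8]
P^2 =
  A: [41/128, 67/256, 29/128, 49/256]
  B: [53/256, 37/128, 77/256, 13/64]
  C: [49/256, 51/256, 87/256, 69/256]
  D: [47/256, 11/32, 7/32, 65/256]

(P^2)[B -> D] = 13/64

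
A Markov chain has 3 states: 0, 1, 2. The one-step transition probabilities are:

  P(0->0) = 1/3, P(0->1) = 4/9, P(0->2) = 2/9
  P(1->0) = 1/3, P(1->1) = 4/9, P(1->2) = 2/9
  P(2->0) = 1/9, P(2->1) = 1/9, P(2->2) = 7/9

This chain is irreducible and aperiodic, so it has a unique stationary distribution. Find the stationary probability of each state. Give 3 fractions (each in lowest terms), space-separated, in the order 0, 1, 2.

Answer: 2/9 5/18 1/2

Derivation:
The stationary distribution satisfies pi = pi * P, i.e.:
  pi_0 = 1/3*pi_0 + 1/3*pi_1 + 1/9*pi_2
  pi_1 = 4/9*pi_0 + 4/9*pi_1 + 1/9*pi_2
  pi_2 = 2/9*pi_0 + 2/9*pi_1 + 7/9*pi_2
with normalization: pi_0 + pi_1 + pi_2 = 1.

Using the first 2 balance equations plus normalization, the linear system A*pi = b is:
  [-2/3, 1/3, 1/9] . pi = 0
  [4/9, -5/9, 1/9] . pi = 0
  [1, 1, 1] . pi = 1

Solving yields:
  pi_0 = 2/9
  pi_1 = 5/18
  pi_2 = 1/2

Verification (pi * P):
  2/9*1/3 + 5/18*1/3 + 1/2*1/9 = 2/9 = pi_0  (ok)
  2/9*4/9 + 5/18*4/9 + 1/2*1/9 = 5/18 = pi_1  (ok)
  2/9*2/9 + 5/18*2/9 + 1/2*7/9 = 1/2 = pi_2  (ok)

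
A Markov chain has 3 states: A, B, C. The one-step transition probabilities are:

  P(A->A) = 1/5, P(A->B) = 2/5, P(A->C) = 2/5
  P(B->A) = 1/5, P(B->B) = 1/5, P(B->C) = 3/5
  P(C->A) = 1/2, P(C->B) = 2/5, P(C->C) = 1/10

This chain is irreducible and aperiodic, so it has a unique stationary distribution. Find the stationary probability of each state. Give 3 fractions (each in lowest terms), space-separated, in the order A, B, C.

Answer: 4/13 1/3 14/39

Derivation:
The stationary distribution satisfies pi = pi * P, i.e.:
  pi_A = 1/5*pi_A + 1/5*pi_B + 1/2*pi_C
  pi_B = 2/5*pi_A + 1/5*pi_B + 2/5*pi_C
  pi_C = 2/5*pi_A + 3/5*pi_B + 1/10*pi_C
with normalization: pi_A + pi_B + pi_C = 1.

Using the first 2 balance equations plus normalization, the linear system A*pi = b is:
  [-4/5, 1/5, 1/2] . pi = 0
  [2/5, -4/5, 2/5] . pi = 0
  [1, 1, 1] . pi = 1

Solving yields:
  pi_A = 4/13
  pi_B = 1/3
  pi_C = 14/39

Verification (pi * P):
  4/13*1/5 + 1/3*1/5 + 14/39*1/2 = 4/13 = pi_A  (ok)
  4/13*2/5 + 1/3*1/5 + 14/39*2/5 = 1/3 = pi_B  (ok)
  4/13*2/5 + 1/3*3/5 + 14/39*1/10 = 14/39 = pi_C  (ok)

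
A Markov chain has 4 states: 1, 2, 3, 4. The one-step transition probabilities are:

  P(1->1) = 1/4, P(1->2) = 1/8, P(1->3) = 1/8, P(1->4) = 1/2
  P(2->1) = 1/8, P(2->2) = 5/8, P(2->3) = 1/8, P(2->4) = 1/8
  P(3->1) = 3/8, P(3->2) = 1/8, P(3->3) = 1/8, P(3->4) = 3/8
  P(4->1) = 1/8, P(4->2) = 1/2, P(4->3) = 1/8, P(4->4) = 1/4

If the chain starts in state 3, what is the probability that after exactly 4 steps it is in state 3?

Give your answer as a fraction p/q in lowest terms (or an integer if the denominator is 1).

Computing P^4 by repeated multiplication:
P^1 =
  1: [1/4, 1/8, 1/8, 1/2]
  2: [1/8, 5/8, 1/8, 1/8]
  3: [3/8, 1/8, 1/8, 3/8]
  4: [1/8, 1/2, 1/8, 1/4]
P^2 =
  1: [3/16, 3/8, 1/8, 5/16]
  2: [11/64, 31/64, 1/8, 7/32]
  3: [13/64, 21/64, 1/8, 11/32]
  4: [11/64, 15/32, 1/8, 15/64]
P^3 =
  1: [23/128, 55/128, 1/8, 17/64]
  2: [91/512, 115/256, 1/8, 127/512]
  3: [93/512, 107/256, 1/8, 141/512]
  4: [91/512, 229/512, 1/8, 1/4]
P^4 =
  1: [183/1024, 225/512, 1/8, 263/1024]
  2: [731/4096, 1813/4096, 1/8, 65/256]
  3: [733/4096, 1791/4096, 1/8, 265/1024]
  4: [731/4096, 453/1024, 1/8, 1041/4096]

(P^4)[3 -> 3] = 1/8

Answer: 1/8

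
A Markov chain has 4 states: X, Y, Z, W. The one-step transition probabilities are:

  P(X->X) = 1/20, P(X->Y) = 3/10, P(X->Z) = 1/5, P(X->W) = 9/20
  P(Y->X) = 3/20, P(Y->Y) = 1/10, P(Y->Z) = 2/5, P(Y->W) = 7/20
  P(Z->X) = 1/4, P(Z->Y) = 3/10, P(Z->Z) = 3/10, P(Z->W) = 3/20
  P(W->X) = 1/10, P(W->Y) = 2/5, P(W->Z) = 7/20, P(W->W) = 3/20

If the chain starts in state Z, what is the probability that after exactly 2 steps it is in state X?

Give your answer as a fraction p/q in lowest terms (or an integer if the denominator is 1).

Answer: 59/400

Derivation:
Computing P^2 by repeated multiplication:
P^1 =
  X: [1/20, 3/10, 1/5, 9/20]
  Y: [3/20, 1/10, 2/5, 7/20]
  Z: [1/4, 3/10, 3/10, 3/20]
  W: [1/10, 2/5, 7/20, 3/20]
P^2 =
  X: [57/400, 57/200, 139/400, 9/40]
  Y: [63/400, 63/200, 5/16, 43/200]
  Z: [59/400, 51/200, 5/16, 57/200]
  W: [67/400, 47/200, 27/80, 13/50]

(P^2)[Z -> X] = 59/400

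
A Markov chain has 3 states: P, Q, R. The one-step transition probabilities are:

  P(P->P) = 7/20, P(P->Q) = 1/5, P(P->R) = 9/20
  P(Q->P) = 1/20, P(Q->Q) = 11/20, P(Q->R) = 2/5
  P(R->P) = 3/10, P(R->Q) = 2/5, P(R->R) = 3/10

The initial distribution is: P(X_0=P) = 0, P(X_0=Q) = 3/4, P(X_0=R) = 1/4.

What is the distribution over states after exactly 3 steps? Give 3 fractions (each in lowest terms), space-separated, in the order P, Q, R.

Answer: 6249/32000 2769/6400 5953/16000

Derivation:
Propagating the distribution step by step (d_{t+1} = d_t * P):
d_0 = (P=0, Q=3/4, R=1/4)
  d_1[P] = 0*7/20 + 3/4*1/20 + 1/4*3/10 = 9/80
  d_1[Q] = 0*1/5 + 3/4*11/20 + 1/4*2/5 = 41/80
  d_1[R] = 0*9/20 + 3/4*2/5 + 1/4*3/10 = 3/8
d_1 = (P=9/80, Q=41/80, R=3/8)
  d_2[P] = 9/80*7/20 + 41/80*1/20 + 3/8*3/10 = 71/400
  d_2[Q] = 9/80*1/5 + 41/80*11/20 + 3/8*2/5 = 727/1600
  d_2[R] = 9/80*9/20 + 41/80*2/5 + 3/8*3/10 = 589/1600
d_2 = (P=71/400, Q=727/1600, R=589/1600)
  d_3[P] = 71/400*7/20 + 727/1600*1/20 + 589/1600*3/10 = 6249/32000
  d_3[Q] = 71/400*1/5 + 727/1600*11/20 + 589/1600*2/5 = 2769/6400
  d_3[R] = 71/400*9/20 + 727/1600*2/5 + 589/1600*3/10 = 5953/16000
d_3 = (P=6249/32000, Q=2769/6400, R=5953/16000)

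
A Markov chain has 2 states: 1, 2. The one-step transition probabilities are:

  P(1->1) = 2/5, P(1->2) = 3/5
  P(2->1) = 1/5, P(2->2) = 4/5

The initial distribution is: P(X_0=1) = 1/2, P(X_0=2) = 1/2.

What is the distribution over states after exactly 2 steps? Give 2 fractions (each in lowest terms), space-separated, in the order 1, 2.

Answer: 13/50 37/50

Derivation:
Propagating the distribution step by step (d_{t+1} = d_t * P):
d_0 = (1=1/2, 2=1/2)
  d_1[1] = 1/2*2/5 + 1/2*1/5 = 3/10
  d_1[2] = 1/2*3/5 + 1/2*4/5 = 7/10
d_1 = (1=3/10, 2=7/10)
  d_2[1] = 3/10*2/5 + 7/10*1/5 = 13/50
  d_2[2] = 3/10*3/5 + 7/10*4/5 = 37/50
d_2 = (1=13/50, 2=37/50)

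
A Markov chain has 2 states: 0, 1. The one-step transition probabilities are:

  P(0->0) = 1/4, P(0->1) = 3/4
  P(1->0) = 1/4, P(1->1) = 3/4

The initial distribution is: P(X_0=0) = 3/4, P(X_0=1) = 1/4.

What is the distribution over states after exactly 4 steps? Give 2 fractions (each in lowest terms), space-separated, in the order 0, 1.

Propagating the distribution step by step (d_{t+1} = d_t * P):
d_0 = (0=3/4, 1=1/4)
  d_1[0] = 3/4*1/4 + 1/4*1/4 = 1/4
  d_1[1] = 3/4*3/4 + 1/4*3/4 = 3/4
d_1 = (0=1/4, 1=3/4)
  d_2[0] = 1/4*1/4 + 3/4*1/4 = 1/4
  d_2[1] = 1/4*3/4 + 3/4*3/4 = 3/4
d_2 = (0=1/4, 1=3/4)
  d_3[0] = 1/4*1/4 + 3/4*1/4 = 1/4
  d_3[1] = 1/4*3/4 + 3/4*3/4 = 3/4
d_3 = (0=1/4, 1=3/4)
  d_4[0] = 1/4*1/4 + 3/4*1/4 = 1/4
  d_4[1] = 1/4*3/4 + 3/4*3/4 = 3/4
d_4 = (0=1/4, 1=3/4)

Answer: 1/4 3/4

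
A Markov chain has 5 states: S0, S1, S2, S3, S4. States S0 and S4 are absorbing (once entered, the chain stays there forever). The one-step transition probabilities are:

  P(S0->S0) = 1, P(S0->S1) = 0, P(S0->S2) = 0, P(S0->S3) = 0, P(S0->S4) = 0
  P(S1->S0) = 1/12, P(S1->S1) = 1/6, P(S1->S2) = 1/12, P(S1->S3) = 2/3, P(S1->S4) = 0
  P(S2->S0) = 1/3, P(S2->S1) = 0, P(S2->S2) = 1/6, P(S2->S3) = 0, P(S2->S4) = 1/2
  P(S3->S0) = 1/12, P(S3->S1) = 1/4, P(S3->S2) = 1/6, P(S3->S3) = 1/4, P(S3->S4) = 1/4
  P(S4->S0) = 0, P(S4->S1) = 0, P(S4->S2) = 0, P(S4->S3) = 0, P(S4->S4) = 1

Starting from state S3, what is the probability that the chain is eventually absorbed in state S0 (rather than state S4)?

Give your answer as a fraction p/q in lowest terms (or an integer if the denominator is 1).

Answer: 37/110

Derivation:
Let a_i = P(absorbed in S0 | start in state i).
Boundary conditions: a_S0 = 1, a_S4 = 0.
For each transient state i, a_i = sum_j P(i->j) * a_j:
  a_S1 = 1/12*a_S0 + 1/6*a_S1 + 1/12*a_S2 + 2/3*a_S3 + 0*a_S4
  a_S2 = 1/3*a_S0 + 0*a_S1 + 1/6*a_S2 + 0*a_S3 + 1/2*a_S4
  a_S3 = 1/12*a_S0 + 1/4*a_S1 + 1/6*a_S2 + 1/4*a_S3 + 1/4*a_S4

Substituting a_S0 = 1 and a_S4 = 0, rearrange to (I - Q) a = r where r[i] = P(i -> S0):
  [5/6, -1/12, -2/3] . (a_S1, a_S2, a_S3) = 1/12
  [0, 5/6, 0] . (a_S1, a_S2, a_S3) = 1/3
  [-1/4, -1/6, 3/4] . (a_S1, a_S2, a_S3) = 1/12

Solving yields:
  a_S1 = 9/22
  a_S2 = 2/5
  a_S3 = 37/110

Starting state is S3, so the absorption probability is a_S3 = 37/110.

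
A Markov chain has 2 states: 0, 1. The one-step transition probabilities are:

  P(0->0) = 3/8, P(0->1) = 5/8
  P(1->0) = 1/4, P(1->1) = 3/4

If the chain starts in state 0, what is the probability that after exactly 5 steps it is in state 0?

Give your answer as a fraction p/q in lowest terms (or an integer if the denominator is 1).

Computing P^5 by repeated multiplication:
P^1 =
  0: [3/8, 5/8]
  1: [1/4, 3/4]
P^2 =
  0: [19/64, 45/64]
  1: [9/32, 23/32]
P^3 =
  0: [147/512, 365/512]
  1: [73/256, 183/256]
P^4 =
  0: [1171/4096, 2925/4096]
  1: [585/2048, 1463/2048]
P^5 =
  0: [9363/32768, 23405/32768]
  1: [4681/16384, 11703/16384]

(P^5)[0 -> 0] = 9363/32768

Answer: 9363/32768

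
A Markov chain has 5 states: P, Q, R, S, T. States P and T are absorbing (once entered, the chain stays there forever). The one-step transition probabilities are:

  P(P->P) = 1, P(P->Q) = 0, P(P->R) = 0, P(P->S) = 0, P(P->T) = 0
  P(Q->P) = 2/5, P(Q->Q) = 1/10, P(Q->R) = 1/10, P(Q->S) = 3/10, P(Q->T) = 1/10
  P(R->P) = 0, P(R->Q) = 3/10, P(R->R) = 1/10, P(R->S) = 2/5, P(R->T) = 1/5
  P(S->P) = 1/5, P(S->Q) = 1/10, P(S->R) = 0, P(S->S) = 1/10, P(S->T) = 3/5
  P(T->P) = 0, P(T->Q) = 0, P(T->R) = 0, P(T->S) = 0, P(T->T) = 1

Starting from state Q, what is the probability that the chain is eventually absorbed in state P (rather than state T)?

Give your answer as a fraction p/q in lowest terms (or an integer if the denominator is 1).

Let a_i = P(absorbed in P | start in state i).
Boundary conditions: a_P = 1, a_T = 0.
For each transient state i, a_i = sum_j P(i->j) * a_j:
  a_Q = 2/5*a_P + 1/10*a_Q + 1/10*a_R + 3/10*a_S + 1/10*a_T
  a_R = 0*a_P + 3/10*a_Q + 1/10*a_R + 2/5*a_S + 1/5*a_T
  a_S = 1/5*a_P + 1/10*a_Q + 0*a_R + 1/10*a_S + 3/5*a_T

Substituting a_P = 1 and a_T = 0, rearrange to (I - Q) a = r where r[i] = P(i -> P):
  [9/10, -1/10, -3/10] . (a_Q, a_R, a_S) = 2/5
  [-3/10, 9/10, -2/5] . (a_Q, a_R, a_S) = 0
  [-1/10, 0, 9/10] . (a_Q, a_R, a_S) = 1/5

Solving yields:
  a_Q = 386/671
  a_R = 214/671
  a_S = 192/671

Starting state is Q, so the absorption probability is a_Q = 386/671.

Answer: 386/671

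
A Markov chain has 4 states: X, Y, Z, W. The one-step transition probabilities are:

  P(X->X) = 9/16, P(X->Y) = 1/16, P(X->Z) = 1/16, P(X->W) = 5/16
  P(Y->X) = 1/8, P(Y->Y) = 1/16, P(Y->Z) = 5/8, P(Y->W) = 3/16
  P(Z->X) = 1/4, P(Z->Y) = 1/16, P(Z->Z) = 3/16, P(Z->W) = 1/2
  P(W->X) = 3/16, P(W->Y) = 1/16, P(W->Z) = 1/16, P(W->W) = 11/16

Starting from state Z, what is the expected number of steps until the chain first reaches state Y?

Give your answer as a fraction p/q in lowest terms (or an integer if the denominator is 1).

Answer: 16

Derivation:
Let h_i = expected steps to first reach Y from state i.
Boundary: h_Y = 0.
First-step equations for the other states:
  h_X = 1 + 9/16*h_X + 1/16*h_Y + 1/16*h_Z + 5/16*h_W
  h_Z = 1 + 1/4*h_X + 1/16*h_Y + 3/16*h_Z + 1/2*h_W
  h_W = 1 + 3/16*h_X + 1/16*h_Y + 1/16*h_Z + 11/16*h_W

Substituting h_Y = 0 and rearranging gives the linear system (I - Q) h = 1:
  [7/16, -1/16, -5/16] . (h_X, h_Z, h_W) = 1
  [-1/4, 13/16, -1/2] . (h_X, h_Z, h_W) = 1
  [-3/16, -1/16, 5/16] . (h_X, h_Z, h_W) = 1

Solving yields:
  h_X = 16
  h_Z = 16
  h_W = 16

Starting state is Z, so the expected hitting time is h_Z = 16.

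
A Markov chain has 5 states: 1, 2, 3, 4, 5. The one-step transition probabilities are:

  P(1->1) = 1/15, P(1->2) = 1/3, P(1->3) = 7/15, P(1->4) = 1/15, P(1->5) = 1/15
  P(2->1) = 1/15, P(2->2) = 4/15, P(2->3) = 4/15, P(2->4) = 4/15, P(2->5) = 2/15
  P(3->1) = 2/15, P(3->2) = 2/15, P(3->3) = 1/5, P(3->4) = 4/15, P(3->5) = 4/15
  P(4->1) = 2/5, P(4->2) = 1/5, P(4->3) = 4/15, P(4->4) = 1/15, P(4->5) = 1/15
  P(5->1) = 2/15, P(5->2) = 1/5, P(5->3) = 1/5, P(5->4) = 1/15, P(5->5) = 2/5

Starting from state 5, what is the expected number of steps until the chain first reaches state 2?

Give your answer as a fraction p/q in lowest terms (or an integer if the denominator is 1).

Let h_i = expected steps to first reach 2 from state i.
Boundary: h_2 = 0.
First-step equations for the other states:
  h_1 = 1 + 1/15*h_1 + 1/3*h_2 + 7/15*h_3 + 1/15*h_4 + 1/15*h_5
  h_3 = 1 + 2/15*h_1 + 2/15*h_2 + 1/5*h_3 + 4/15*h_4 + 4/15*h_5
  h_4 = 1 + 2/5*h_1 + 1/5*h_2 + 4/15*h_3 + 1/15*h_4 + 1/15*h_5
  h_5 = 1 + 2/15*h_1 + 1/5*h_2 + 1/5*h_3 + 1/15*h_4 + 2/5*h_5

Substituting h_2 = 0 and rearranging gives the linear system (I - Q) h = 1:
  [14/15, -7/15, -1/15, -1/15] . (h_1, h_3, h_4, h_5) = 1
  [-2/15, 4/5, -4/15, -4/15] . (h_1, h_3, h_4, h_5) = 1
  [-2/5, -4/15, 14/15, -1/15] . (h_1, h_3, h_4, h_5) = 1
  [-2/15, -1/5, -1/15, 3/5] . (h_1, h_3, h_4, h_5) = 1

Solving yields:
  h_1 = 585/134
  h_3 = 1395/268
  h_4 = 1281/268
  h_5 = 657/134

Starting state is 5, so the expected hitting time is h_5 = 657/134.

Answer: 657/134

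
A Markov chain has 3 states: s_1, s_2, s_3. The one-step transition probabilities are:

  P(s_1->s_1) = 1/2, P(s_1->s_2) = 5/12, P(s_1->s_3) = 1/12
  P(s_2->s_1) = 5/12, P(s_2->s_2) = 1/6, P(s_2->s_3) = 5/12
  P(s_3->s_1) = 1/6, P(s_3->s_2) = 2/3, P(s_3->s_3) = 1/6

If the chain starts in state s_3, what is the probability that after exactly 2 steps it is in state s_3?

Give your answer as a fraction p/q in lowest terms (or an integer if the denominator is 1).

Computing P^2 by repeated multiplication:
P^1 =
  s_1: [1/2, 5/12, 1/12]
  s_2: [5/12, 1/6, 5/12]
  s_3: [1/6, 2/3, 1/6]
P^2 =
  s_1: [7/16, 1/3, 11/48]
  s_2: [25/72, 23/48, 25/144]
  s_3: [7/18, 7/24, 23/72]

(P^2)[s_3 -> s_3] = 23/72

Answer: 23/72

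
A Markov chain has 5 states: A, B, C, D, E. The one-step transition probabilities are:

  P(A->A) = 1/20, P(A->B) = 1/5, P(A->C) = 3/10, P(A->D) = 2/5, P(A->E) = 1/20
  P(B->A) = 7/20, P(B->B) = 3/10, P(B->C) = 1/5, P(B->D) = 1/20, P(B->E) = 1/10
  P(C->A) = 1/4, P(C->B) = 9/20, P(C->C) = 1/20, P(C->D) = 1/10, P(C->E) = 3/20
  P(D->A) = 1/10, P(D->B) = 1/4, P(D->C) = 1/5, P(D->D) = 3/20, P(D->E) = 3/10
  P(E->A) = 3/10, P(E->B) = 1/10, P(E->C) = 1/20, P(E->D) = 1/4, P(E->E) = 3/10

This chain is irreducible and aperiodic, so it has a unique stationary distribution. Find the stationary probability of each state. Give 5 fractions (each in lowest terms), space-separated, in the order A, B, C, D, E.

The stationary distribution satisfies pi = pi * P, i.e.:
  pi_A = 1/20*pi_A + 7/20*pi_B + 1/4*pi_C + 1/10*pi_D + 3/10*pi_E
  pi_B = 1/5*pi_A + 3/10*pi_B + 9/20*pi_C + 1/4*pi_D + 1/10*pi_E
  pi_C = 3/10*pi_A + 1/5*pi_B + 1/20*pi_C + 1/5*pi_D + 1/20*pi_E
  pi_D = 2/5*pi_A + 1/20*pi_B + 1/10*pi_C + 3/20*pi_D + 1/4*pi_E
  pi_E = 1/20*pi_A + 1/10*pi_B + 3/20*pi_C + 3/10*pi_D + 3/10*pi_E
with normalization: pi_A + pi_B + pi_C + pi_D + pi_E = 1.

Using the first 4 balance equations plus normalization, the linear system A*pi = b is:
  [-19/20, 7/20, 1/4, 1/10, 3/10] . pi = 0
  [1/5, -7/10, 9/20, 1/4, 1/10] . pi = 0
  [3/10, 1/5, -19/20, 1/5, 1/20] . pi = 0
  [2/5, 1/20, 1/10, -17/20, 1/4] . pi = 0
  [1, 1, 1, 1, 1] . pi = 1

Solving yields:
  pi_A = 38165/178414
  pi_B = 23297/89207
  pi_C = 30421/178414
  pi_D = 33133/178414
  pi_E = 30101/178414

Verification (pi * P):
  38165/178414*1/20 + 23297/89207*7/20 + 30421/178414*1/4 + 33133/178414*1/10 + 30101/178414*3/10 = 38165/178414 = pi_A  (ok)
  38165/178414*1/5 + 23297/89207*3/10 + 30421/178414*9/20 + 33133/178414*1/4 + 30101/178414*1/10 = 23297/89207 = pi_B  (ok)
  38165/178414*3/10 + 23297/89207*1/5 + 30421/178414*1/20 + 33133/178414*1/5 + 30101/178414*1/20 = 30421/178414 = pi_C  (ok)
  38165/178414*2/5 + 23297/89207*1/20 + 30421/178414*1/10 + 33133/178414*3/20 + 30101/178414*1/4 = 33133/178414 = pi_D  (ok)
  38165/178414*1/20 + 23297/89207*1/10 + 30421/178414*3/20 + 33133/178414*3/10 + 30101/178414*3/10 = 30101/178414 = pi_E  (ok)

Answer: 38165/178414 23297/89207 30421/178414 33133/178414 30101/178414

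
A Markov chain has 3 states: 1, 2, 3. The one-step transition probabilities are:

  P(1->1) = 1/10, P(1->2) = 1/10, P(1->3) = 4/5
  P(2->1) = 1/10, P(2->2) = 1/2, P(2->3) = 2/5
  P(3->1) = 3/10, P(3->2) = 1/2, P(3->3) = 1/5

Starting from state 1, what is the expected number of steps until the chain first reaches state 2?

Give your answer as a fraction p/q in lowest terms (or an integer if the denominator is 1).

Answer: 10/3

Derivation:
Let h_i = expected steps to first reach 2 from state i.
Boundary: h_2 = 0.
First-step equations for the other states:
  h_1 = 1 + 1/10*h_1 + 1/10*h_2 + 4/5*h_3
  h_3 = 1 + 3/10*h_1 + 1/2*h_2 + 1/5*h_3

Substituting h_2 = 0 and rearranging gives the linear system (I - Q) h = 1:
  [9/10, -4/5] . (h_1, h_3) = 1
  [-3/10, 4/5] . (h_1, h_3) = 1

Solving yields:
  h_1 = 10/3
  h_3 = 5/2

Starting state is 1, so the expected hitting time is h_1 = 10/3.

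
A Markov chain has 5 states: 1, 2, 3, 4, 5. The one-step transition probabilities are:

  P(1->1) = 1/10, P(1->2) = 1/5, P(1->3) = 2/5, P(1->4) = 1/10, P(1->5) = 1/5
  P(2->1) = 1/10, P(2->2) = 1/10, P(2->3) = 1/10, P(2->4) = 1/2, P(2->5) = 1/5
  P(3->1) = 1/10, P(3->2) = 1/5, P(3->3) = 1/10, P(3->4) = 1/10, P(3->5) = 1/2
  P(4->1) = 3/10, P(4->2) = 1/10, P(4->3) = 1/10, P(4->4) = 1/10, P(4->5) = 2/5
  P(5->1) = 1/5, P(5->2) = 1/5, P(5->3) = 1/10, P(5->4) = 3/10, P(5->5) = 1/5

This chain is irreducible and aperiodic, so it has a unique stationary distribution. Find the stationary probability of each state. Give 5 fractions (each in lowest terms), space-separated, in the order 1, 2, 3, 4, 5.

The stationary distribution satisfies pi = pi * P, i.e.:
  pi_1 = 1/10*pi_1 + 1/10*pi_2 + 1/10*pi_3 + 3/10*pi_4 + 1/5*pi_5
  pi_2 = 1/5*pi_1 + 1/10*pi_2 + 1/5*pi_3 + 1/10*pi_4 + 1/5*pi_5
  pi_3 = 2/5*pi_1 + 1/10*pi_2 + 1/10*pi_3 + 1/10*pi_4 + 1/10*pi_5
  pi_4 = 1/10*pi_1 + 1/2*pi_2 + 1/10*pi_3 + 1/10*pi_4 + 3/10*pi_5
  pi_5 = 1/5*pi_1 + 1/5*pi_2 + 1/2*pi_3 + 2/5*pi_4 + 1/5*pi_5
with normalization: pi_1 + pi_2 + pi_3 + pi_4 + pi_5 = 1.

Using the first 4 balance equations plus normalization, the linear system A*pi = b is:
  [-9/10, 1/10, 1/10, 3/10, 1/5] . pi = 0
  [1/5, -9/10, 1/5, 1/10, 1/5] . pi = 0
  [2/5, 1/10, -9/10, 1/10, 1/10] . pi = 0
  [1/10, 1/2, 1/10, -9/10, 3/10] . pi = 0
  [1, 1, 1, 1, 1] . pi = 1

Solving yields:
  pi_1 = 1341/7727
  pi_2 = 2497/15454
  pi_3 = 1175/7727
  pi_4 = 3441/15454
  pi_5 = 2242/7727

Verification (pi * P):
  1341/7727*1/10 + 2497/15454*1/10 + 1175/7727*1/10 + 3441/15454*3/10 + 2242/7727*1/5 = 1341/7727 = pi_1  (ok)
  1341/7727*1/5 + 2497/15454*1/10 + 1175/7727*1/5 + 3441/15454*1/10 + 2242/7727*1/5 = 2497/15454 = pi_2  (ok)
  1341/7727*2/5 + 2497/15454*1/10 + 1175/7727*1/10 + 3441/15454*1/10 + 2242/7727*1/10 = 1175/7727 = pi_3  (ok)
  1341/7727*1/10 + 2497/15454*1/2 + 1175/7727*1/10 + 3441/15454*1/10 + 2242/7727*3/10 = 3441/15454 = pi_4  (ok)
  1341/7727*1/5 + 2497/15454*1/5 + 1175/7727*1/2 + 3441/15454*2/5 + 2242/7727*1/5 = 2242/7727 = pi_5  (ok)

Answer: 1341/7727 2497/15454 1175/7727 3441/15454 2242/7727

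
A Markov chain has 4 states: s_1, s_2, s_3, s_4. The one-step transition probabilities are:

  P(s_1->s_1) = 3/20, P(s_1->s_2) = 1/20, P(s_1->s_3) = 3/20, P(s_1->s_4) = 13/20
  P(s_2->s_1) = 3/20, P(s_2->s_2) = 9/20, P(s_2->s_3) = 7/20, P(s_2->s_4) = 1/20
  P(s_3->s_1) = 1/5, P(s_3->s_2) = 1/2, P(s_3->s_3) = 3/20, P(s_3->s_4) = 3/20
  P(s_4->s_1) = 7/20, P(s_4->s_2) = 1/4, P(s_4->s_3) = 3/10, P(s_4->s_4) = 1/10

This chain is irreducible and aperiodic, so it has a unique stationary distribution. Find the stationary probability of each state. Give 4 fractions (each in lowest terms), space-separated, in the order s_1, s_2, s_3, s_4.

Answer: 829/4064 1379/4064 253/1016 211/1016

Derivation:
The stationary distribution satisfies pi = pi * P, i.e.:
  pi_s_1 = 3/20*pi_s_1 + 3/20*pi_s_2 + 1/5*pi_s_3 + 7/20*pi_s_4
  pi_s_2 = 1/20*pi_s_1 + 9/20*pi_s_2 + 1/2*pi_s_3 + 1/4*pi_s_4
  pi_s_3 = 3/20*pi_s_1 + 7/20*pi_s_2 + 3/20*pi_s_3 + 3/10*pi_s_4
  pi_s_4 = 13/20*pi_s_1 + 1/20*pi_s_2 + 3/20*pi_s_3 + 1/10*pi_s_4
with normalization: pi_s_1 + pi_s_2 + pi_s_3 + pi_s_4 = 1.

Using the first 3 balance equations plus normalization, the linear system A*pi = b is:
  [-17/20, 3/20, 1/5, 7/20] . pi = 0
  [1/20, -11/20, 1/2, 1/4] . pi = 0
  [3/20, 7/20, -17/20, 3/10] . pi = 0
  [1, 1, 1, 1] . pi = 1

Solving yields:
  pi_s_1 = 829/4064
  pi_s_2 = 1379/4064
  pi_s_3 = 253/1016
  pi_s_4 = 211/1016

Verification (pi * P):
  829/4064*3/20 + 1379/4064*3/20 + 253/1016*1/5 + 211/1016*7/20 = 829/4064 = pi_s_1  (ok)
  829/4064*1/20 + 1379/4064*9/20 + 253/1016*1/2 + 211/1016*1/4 = 1379/4064 = pi_s_2  (ok)
  829/4064*3/20 + 1379/4064*7/20 + 253/1016*3/20 + 211/1016*3/10 = 253/1016 = pi_s_3  (ok)
  829/4064*13/20 + 1379/4064*1/20 + 253/1016*3/20 + 211/1016*1/10 = 211/1016 = pi_s_4  (ok)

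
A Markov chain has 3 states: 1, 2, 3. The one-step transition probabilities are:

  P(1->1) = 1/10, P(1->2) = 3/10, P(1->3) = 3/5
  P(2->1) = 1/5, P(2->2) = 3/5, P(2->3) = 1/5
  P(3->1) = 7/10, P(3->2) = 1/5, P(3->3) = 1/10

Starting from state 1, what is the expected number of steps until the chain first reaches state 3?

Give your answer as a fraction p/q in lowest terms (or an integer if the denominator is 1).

Answer: 7/3

Derivation:
Let h_i = expected steps to first reach 3 from state i.
Boundary: h_3 = 0.
First-step equations for the other states:
  h_1 = 1 + 1/10*h_1 + 3/10*h_2 + 3/5*h_3
  h_2 = 1 + 1/5*h_1 + 3/5*h_2 + 1/5*h_3

Substituting h_3 = 0 and rearranging gives the linear system (I - Q) h = 1:
  [9/10, -3/10] . (h_1, h_2) = 1
  [-1/5, 2/5] . (h_1, h_2) = 1

Solving yields:
  h_1 = 7/3
  h_2 = 11/3

Starting state is 1, so the expected hitting time is h_1 = 7/3.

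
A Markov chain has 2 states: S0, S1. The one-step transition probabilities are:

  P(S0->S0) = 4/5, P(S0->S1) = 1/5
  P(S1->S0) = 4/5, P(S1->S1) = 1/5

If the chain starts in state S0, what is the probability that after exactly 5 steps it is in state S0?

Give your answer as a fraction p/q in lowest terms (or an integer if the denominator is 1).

Answer: 4/5

Derivation:
Computing P^5 by repeated multiplication:
P^1 =
  S0: [4/5, 1/5]
  S1: [4/5, 1/5]
P^2 =
  S0: [4/5, 1/5]
  S1: [4/5, 1/5]
P^3 =
  S0: [4/5, 1/5]
  S1: [4/5, 1/5]
P^4 =
  S0: [4/5, 1/5]
  S1: [4/5, 1/5]
P^5 =
  S0: [4/5, 1/5]
  S1: [4/5, 1/5]

(P^5)[S0 -> S0] = 4/5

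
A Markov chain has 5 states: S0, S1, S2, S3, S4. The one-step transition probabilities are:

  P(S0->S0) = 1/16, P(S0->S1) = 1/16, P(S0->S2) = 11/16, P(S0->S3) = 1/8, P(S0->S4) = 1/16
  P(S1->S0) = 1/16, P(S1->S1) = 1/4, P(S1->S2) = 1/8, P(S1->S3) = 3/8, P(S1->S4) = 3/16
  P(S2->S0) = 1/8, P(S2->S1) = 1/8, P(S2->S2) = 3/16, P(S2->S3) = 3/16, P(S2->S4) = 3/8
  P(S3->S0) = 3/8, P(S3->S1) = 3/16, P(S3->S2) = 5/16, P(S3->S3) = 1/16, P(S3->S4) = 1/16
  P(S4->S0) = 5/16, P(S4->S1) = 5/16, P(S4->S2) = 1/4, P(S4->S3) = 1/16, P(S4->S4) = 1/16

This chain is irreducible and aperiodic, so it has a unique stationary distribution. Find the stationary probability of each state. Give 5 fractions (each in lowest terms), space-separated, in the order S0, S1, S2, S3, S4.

The stationary distribution satisfies pi = pi * P, i.e.:
  pi_S0 = 1/16*pi_S0 + 1/16*pi_S1 + 1/8*pi_S2 + 3/8*pi_S3 + 5/16*pi_S4
  pi_S1 = 1/16*pi_S0 + 1/4*pi_S1 + 1/8*pi_S2 + 3/16*pi_S3 + 5/16*pi_S4
  pi_S2 = 11/16*pi_S0 + 1/8*pi_S1 + 3/16*pi_S2 + 5/16*pi_S3 + 1/4*pi_S4
  pi_S3 = 1/8*pi_S0 + 3/8*pi_S1 + 3/16*pi_S2 + 1/16*pi_S3 + 1/16*pi_S4
  pi_S4 = 1/16*pi_S0 + 3/16*pi_S1 + 3/8*pi_S2 + 1/16*pi_S3 + 1/16*pi_S4
with normalization: pi_S0 + pi_S1 + pi_S2 + pi_S3 + pi_S4 = 1.

Using the first 4 balance equations plus normalization, the linear system A*pi = b is:
  [-15/16, 1/16, 1/8, 3/8, 5/16] . pi = 0
  [1/16, -3/4, 1/8, 3/16, 5/16] . pi = 0
  [11/16, 1/8, -13/16, 5/16, 1/4] . pi = 0
  [1/8, 3/8, 3/16, -15/16, 1/16] . pi = 0
  [1, 1, 1, 1, 1] . pi = 1

Solving yields:
  pi_S0 = 16657/93713
  pi_S1 = 16888/93713
  pi_S2 = 27843/93713
  pi_S3 = 15656/93713
  pi_S4 = 16669/93713

Verification (pi * P):
  16657/93713*1/16 + 16888/93713*1/16 + 27843/93713*1/8 + 15656/93713*3/8 + 16669/93713*5/16 = 16657/93713 = pi_S0  (ok)
  16657/93713*1/16 + 16888/93713*1/4 + 27843/93713*1/8 + 15656/93713*3/16 + 16669/93713*5/16 = 16888/93713 = pi_S1  (ok)
  16657/93713*11/16 + 16888/93713*1/8 + 27843/93713*3/16 + 15656/93713*5/16 + 16669/93713*1/4 = 27843/93713 = pi_S2  (ok)
  16657/93713*1/8 + 16888/93713*3/8 + 27843/93713*3/16 + 15656/93713*1/16 + 16669/93713*1/16 = 15656/93713 = pi_S3  (ok)
  16657/93713*1/16 + 16888/93713*3/16 + 27843/93713*3/8 + 15656/93713*1/16 + 16669/93713*1/16 = 16669/93713 = pi_S4  (ok)

Answer: 16657/93713 16888/93713 27843/93713 15656/93713 16669/93713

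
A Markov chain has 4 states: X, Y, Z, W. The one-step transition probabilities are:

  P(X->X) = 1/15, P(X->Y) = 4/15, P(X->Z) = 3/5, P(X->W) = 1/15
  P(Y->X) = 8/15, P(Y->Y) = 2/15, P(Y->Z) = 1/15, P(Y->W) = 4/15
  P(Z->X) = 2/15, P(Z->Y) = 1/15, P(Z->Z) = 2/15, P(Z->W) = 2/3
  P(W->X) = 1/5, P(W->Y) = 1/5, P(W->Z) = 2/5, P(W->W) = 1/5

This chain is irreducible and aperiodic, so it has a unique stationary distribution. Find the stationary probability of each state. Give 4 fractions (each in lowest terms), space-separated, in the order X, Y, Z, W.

Answer: 513/2488 807/4976 1521/4976 811/2488

Derivation:
The stationary distribution satisfies pi = pi * P, i.e.:
  pi_X = 1/15*pi_X + 8/15*pi_Y + 2/15*pi_Z + 1/5*pi_W
  pi_Y = 4/15*pi_X + 2/15*pi_Y + 1/15*pi_Z + 1/5*pi_W
  pi_Z = 3/5*pi_X + 1/15*pi_Y + 2/15*pi_Z + 2/5*pi_W
  pi_W = 1/15*pi_X + 4/15*pi_Y + 2/3*pi_Z + 1/5*pi_W
with normalization: pi_X + pi_Y + pi_Z + pi_W = 1.

Using the first 3 balance equations plus normalization, the linear system A*pi = b is:
  [-14/15, 8/15, 2/15, 1/5] . pi = 0
  [4/15, -13/15, 1/15, 1/5] . pi = 0
  [3/5, 1/15, -13/15, 2/5] . pi = 0
  [1, 1, 1, 1] . pi = 1

Solving yields:
  pi_X = 513/2488
  pi_Y = 807/4976
  pi_Z = 1521/4976
  pi_W = 811/2488

Verification (pi * P):
  513/2488*1/15 + 807/4976*8/15 + 1521/4976*2/15 + 811/2488*1/5 = 513/2488 = pi_X  (ok)
  513/2488*4/15 + 807/4976*2/15 + 1521/4976*1/15 + 811/2488*1/5 = 807/4976 = pi_Y  (ok)
  513/2488*3/5 + 807/4976*1/15 + 1521/4976*2/15 + 811/2488*2/5 = 1521/4976 = pi_Z  (ok)
  513/2488*1/15 + 807/4976*4/15 + 1521/4976*2/3 + 811/2488*1/5 = 811/2488 = pi_W  (ok)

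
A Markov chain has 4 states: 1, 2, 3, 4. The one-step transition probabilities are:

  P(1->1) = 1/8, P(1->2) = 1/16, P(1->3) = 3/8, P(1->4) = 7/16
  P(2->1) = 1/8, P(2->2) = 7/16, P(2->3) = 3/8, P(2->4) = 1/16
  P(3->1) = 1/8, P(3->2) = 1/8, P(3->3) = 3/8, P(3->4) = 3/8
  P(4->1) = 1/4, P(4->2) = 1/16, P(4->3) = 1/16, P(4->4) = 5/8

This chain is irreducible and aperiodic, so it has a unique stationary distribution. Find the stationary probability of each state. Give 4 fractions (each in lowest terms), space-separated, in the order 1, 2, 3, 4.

Answer: 183/1000 123/1000 23/100 58/125

Derivation:
The stationary distribution satisfies pi = pi * P, i.e.:
  pi_1 = 1/8*pi_1 + 1/8*pi_2 + 1/8*pi_3 + 1/4*pi_4
  pi_2 = 1/16*pi_1 + 7/16*pi_2 + 1/8*pi_3 + 1/16*pi_4
  pi_3 = 3/8*pi_1 + 3/8*pi_2 + 3/8*pi_3 + 1/16*pi_4
  pi_4 = 7/16*pi_1 + 1/16*pi_2 + 3/8*pi_3 + 5/8*pi_4
with normalization: pi_1 + pi_2 + pi_3 + pi_4 = 1.

Using the first 3 balance equations plus normalization, the linear system A*pi = b is:
  [-7/8, 1/8, 1/8, 1/4] . pi = 0
  [1/16, -9/16, 1/8, 1/16] . pi = 0
  [3/8, 3/8, -5/8, 1/16] . pi = 0
  [1, 1, 1, 1] . pi = 1

Solving yields:
  pi_1 = 183/1000
  pi_2 = 123/1000
  pi_3 = 23/100
  pi_4 = 58/125

Verification (pi * P):
  183/1000*1/8 + 123/1000*1/8 + 23/100*1/8 + 58/125*1/4 = 183/1000 = pi_1  (ok)
  183/1000*1/16 + 123/1000*7/16 + 23/100*1/8 + 58/125*1/16 = 123/1000 = pi_2  (ok)
  183/1000*3/8 + 123/1000*3/8 + 23/100*3/8 + 58/125*1/16 = 23/100 = pi_3  (ok)
  183/1000*7/16 + 123/1000*1/16 + 23/100*3/8 + 58/125*5/8 = 58/125 = pi_4  (ok)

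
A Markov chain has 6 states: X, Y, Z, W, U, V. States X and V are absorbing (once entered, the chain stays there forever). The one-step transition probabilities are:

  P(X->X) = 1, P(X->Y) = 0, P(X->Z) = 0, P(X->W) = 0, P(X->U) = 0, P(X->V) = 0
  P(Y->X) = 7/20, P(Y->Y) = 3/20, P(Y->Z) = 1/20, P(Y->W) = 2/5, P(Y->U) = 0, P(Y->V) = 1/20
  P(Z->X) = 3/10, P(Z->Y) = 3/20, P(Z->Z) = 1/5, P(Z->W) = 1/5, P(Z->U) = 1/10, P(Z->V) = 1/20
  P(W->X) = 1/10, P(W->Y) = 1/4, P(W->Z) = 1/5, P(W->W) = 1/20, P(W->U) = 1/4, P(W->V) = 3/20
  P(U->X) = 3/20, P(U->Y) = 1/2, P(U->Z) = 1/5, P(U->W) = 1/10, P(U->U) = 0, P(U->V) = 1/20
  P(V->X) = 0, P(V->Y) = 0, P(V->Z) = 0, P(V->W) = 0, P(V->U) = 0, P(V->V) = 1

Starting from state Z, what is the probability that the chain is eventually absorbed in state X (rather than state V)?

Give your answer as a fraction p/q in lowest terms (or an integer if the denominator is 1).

Let a_i = P(absorbed in X | start in state i).
Boundary conditions: a_X = 1, a_V = 0.
For each transient state i, a_i = sum_j P(i->j) * a_j:
  a_Y = 7/20*a_X + 3/20*a_Y + 1/20*a_Z + 2/5*a_W + 0*a_U + 1/20*a_V
  a_Z = 3/10*a_X + 3/20*a_Y + 1/5*a_Z + 1/5*a_W + 1/10*a_U + 1/20*a_V
  a_W = 1/10*a_X + 1/4*a_Y + 1/5*a_Z + 1/20*a_W + 1/4*a_U + 3/20*a_V
  a_U = 3/20*a_X + 1/2*a_Y + 1/5*a_Z + 1/10*a_W + 0*a_U + 1/20*a_V

Substituting a_X = 1 and a_V = 0, rearrange to (I - Q) a = r where r[i] = P(i -> X):
  [17/20, -1/20, -2/5, 0] . (a_Y, a_Z, a_W, a_U) = 7/20
  [-3/20, 4/5, -1/5, -1/10] . (a_Y, a_Z, a_W, a_U) = 3/10
  [-1/4, -1/5, 19/20, -1/4] . (a_Y, a_Z, a_W, a_U) = 1/10
  [-1/2, -1/5, -1/10, 1] . (a_Y, a_Z, a_W, a_U) = 3/20

Solving yields:
  a_Y = 8655/11159
  a_Z = 8754/11159
  a_W = 15067/22318
  a_U = 17011/22318

Starting state is Z, so the absorption probability is a_Z = 8754/11159.

Answer: 8754/11159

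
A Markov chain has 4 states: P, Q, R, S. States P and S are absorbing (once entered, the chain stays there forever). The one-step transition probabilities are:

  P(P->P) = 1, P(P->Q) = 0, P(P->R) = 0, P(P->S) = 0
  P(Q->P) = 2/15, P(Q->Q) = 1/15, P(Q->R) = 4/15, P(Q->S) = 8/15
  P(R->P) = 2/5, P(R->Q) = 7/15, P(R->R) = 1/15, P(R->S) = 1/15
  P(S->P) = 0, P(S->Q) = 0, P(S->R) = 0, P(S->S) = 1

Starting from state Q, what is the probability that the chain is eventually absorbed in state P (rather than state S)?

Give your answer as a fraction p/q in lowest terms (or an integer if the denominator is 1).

Answer: 13/42

Derivation:
Let a_i = P(absorbed in P | start in state i).
Boundary conditions: a_P = 1, a_S = 0.
For each transient state i, a_i = sum_j P(i->j) * a_j:
  a_Q = 2/15*a_P + 1/15*a_Q + 4/15*a_R + 8/15*a_S
  a_R = 2/5*a_P + 7/15*a_Q + 1/15*a_R + 1/15*a_S

Substituting a_P = 1 and a_S = 0, rearrange to (I - Q) a = r where r[i] = P(i -> P):
  [14/15, -4/15] . (a_Q, a_R) = 2/15
  [-7/15, 14/15] . (a_Q, a_R) = 2/5

Solving yields:
  a_Q = 13/42
  a_R = 7/12

Starting state is Q, so the absorption probability is a_Q = 13/42.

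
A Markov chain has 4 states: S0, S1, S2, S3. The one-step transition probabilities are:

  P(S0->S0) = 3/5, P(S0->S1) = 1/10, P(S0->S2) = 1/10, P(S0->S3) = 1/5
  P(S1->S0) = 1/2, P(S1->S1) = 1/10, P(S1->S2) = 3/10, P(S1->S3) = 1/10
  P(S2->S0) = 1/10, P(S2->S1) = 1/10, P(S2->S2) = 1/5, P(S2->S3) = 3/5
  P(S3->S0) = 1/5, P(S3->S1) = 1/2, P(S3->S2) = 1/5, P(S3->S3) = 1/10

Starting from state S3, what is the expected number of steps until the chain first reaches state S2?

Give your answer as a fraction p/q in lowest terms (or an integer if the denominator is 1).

Let h_i = expected steps to first reach S2 from state i.
Boundary: h_S2 = 0.
First-step equations for the other states:
  h_S0 = 1 + 3/5*h_S0 + 1/10*h_S1 + 1/10*h_S2 + 1/5*h_S3
  h_S1 = 1 + 1/2*h_S0 + 1/10*h_S1 + 3/10*h_S2 + 1/10*h_S3
  h_S3 = 1 + 1/5*h_S0 + 1/2*h_S1 + 1/5*h_S2 + 1/10*h_S3

Substituting h_S2 = 0 and rearranging gives the linear system (I - Q) h = 1:
  [2/5, -1/10, -1/5] . (h_S0, h_S1, h_S3) = 1
  [-1/2, 9/10, -1/10] . (h_S0, h_S1, h_S3) = 1
  [-1/5, -1/2, 9/10] . (h_S0, h_S1, h_S3) = 1

Solving yields:
  h_S0 = 20/3
  h_S1 = 310/57
  h_S3 = 320/57

Starting state is S3, so the expected hitting time is h_S3 = 320/57.

Answer: 320/57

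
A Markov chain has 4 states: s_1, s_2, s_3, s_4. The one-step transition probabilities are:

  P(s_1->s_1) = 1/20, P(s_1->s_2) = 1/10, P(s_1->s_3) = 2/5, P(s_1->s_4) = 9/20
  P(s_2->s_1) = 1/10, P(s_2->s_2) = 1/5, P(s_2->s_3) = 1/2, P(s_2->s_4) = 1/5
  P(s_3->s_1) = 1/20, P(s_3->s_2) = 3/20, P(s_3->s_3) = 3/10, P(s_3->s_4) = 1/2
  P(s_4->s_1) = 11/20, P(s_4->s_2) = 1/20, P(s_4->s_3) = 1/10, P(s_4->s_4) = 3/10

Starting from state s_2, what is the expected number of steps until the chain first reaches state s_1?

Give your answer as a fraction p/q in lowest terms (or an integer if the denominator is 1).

Let h_i = expected steps to first reach s_1 from state i.
Boundary: h_s_1 = 0.
First-step equations for the other states:
  h_s_2 = 1 + 1/10*h_s_1 + 1/5*h_s_2 + 1/2*h_s_3 + 1/5*h_s_4
  h_s_3 = 1 + 1/20*h_s_1 + 3/20*h_s_2 + 3/10*h_s_3 + 1/2*h_s_4
  h_s_4 = 1 + 11/20*h_s_1 + 1/20*h_s_2 + 1/10*h_s_3 + 3/10*h_s_4

Substituting h_s_1 = 0 and rearranging gives the linear system (I - Q) h = 1:
  [4/5, -1/2, -1/5] . (h_s_2, h_s_3, h_s_4) = 1
  [-3/20, 7/10, -1/2] . (h_s_2, h_s_3, h_s_4) = 1
  [-1/20, -1/10, 7/10] . (h_s_2, h_s_3, h_s_4) = 1

Solving yields:
  h_s_2 = 1200/277
  h_s_3 = 1110/277
  h_s_4 = 640/277

Starting state is s_2, so the expected hitting time is h_s_2 = 1200/277.

Answer: 1200/277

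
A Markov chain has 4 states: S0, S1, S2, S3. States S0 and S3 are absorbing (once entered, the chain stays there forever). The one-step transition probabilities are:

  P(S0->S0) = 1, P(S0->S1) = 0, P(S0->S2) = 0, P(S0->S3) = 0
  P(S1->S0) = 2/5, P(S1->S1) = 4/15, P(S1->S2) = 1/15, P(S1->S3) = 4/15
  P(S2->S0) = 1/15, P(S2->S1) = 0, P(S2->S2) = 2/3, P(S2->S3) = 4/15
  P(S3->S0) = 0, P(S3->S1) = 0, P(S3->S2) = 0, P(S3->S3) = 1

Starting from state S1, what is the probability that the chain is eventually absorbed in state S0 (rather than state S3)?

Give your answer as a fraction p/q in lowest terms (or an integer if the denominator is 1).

Answer: 31/55

Derivation:
Let a_i = P(absorbed in S0 | start in state i).
Boundary conditions: a_S0 = 1, a_S3 = 0.
For each transient state i, a_i = sum_j P(i->j) * a_j:
  a_S1 = 2/5*a_S0 + 4/15*a_S1 + 1/15*a_S2 + 4/15*a_S3
  a_S2 = 1/15*a_S0 + 0*a_S1 + 2/3*a_S2 + 4/15*a_S3

Substituting a_S0 = 1 and a_S3 = 0, rearrange to (I - Q) a = r where r[i] = P(i -> S0):
  [11/15, -1/15] . (a_S1, a_S2) = 2/5
  [0, 1/3] . (a_S1, a_S2) = 1/15

Solving yields:
  a_S1 = 31/55
  a_S2 = 1/5

Starting state is S1, so the absorption probability is a_S1 = 31/55.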